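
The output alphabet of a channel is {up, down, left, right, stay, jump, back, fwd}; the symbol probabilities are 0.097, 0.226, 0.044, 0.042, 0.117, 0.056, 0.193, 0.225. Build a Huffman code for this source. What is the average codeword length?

Repeatedly combine the two least-probable nodes; the expected code length is the sum of the merged weights.
merge 21/500 + 11/250 → 43/500
merge 7/125 + 43/500 → 71/500
merge 97/1000 + 117/1000 → 107/500
merge 71/500 + 193/1000 → 67/200
merge 107/500 + 9/40 → 439/1000
merge 113/500 + 67/200 → 561/1000
merge 439/1000 + 561/1000 → 1
L = 43/500 + 71/500 + 107/500 + 67/200 + 439/1000 + 561/1000 + 1 = 2777/1000 = 2.777 bits/symbol.

2.777 bits/symbol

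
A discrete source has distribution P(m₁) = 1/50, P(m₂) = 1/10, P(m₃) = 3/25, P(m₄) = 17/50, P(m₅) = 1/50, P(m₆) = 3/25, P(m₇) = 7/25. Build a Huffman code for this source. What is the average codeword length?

Repeatedly combine the two least-probable nodes; the expected code length is the sum of the merged weights.
merge 1/50 + 1/50 → 1/25
merge 1/25 + 1/10 → 7/50
merge 3/25 + 3/25 → 6/25
merge 7/50 + 6/25 → 19/50
merge 7/25 + 17/50 → 31/50
merge 19/50 + 31/50 → 1
L = 1/25 + 7/50 + 6/25 + 19/50 + 31/50 + 1 = 121/50 = 2.42 bits/symbol.

2.42 bits/symbol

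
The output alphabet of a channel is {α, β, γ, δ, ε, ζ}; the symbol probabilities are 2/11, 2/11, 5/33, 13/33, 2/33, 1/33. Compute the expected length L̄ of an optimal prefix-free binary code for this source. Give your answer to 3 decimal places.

Repeatedly combine the two least-probable nodes; the expected code length is the sum of the merged weights.
merge 1/33 + 2/33 → 1/11
merge 1/11 + 5/33 → 8/33
merge 2/11 + 2/11 → 4/11
merge 8/33 + 4/11 → 20/33
merge 13/33 + 20/33 → 1
L = 1/11 + 8/33 + 4/11 + 20/33 + 1 = 76/33 ≈ 2.303 bits/symbol.

2.303 bits/symbol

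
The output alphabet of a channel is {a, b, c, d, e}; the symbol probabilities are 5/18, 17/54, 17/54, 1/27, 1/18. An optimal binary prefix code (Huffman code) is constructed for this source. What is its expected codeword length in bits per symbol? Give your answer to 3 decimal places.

Repeatedly combine the two least-probable nodes; the expected code length is the sum of the merged weights.
merge 1/27 + 1/18 → 5/54
merge 5/54 + 5/18 → 10/27
merge 17/54 + 17/54 → 17/27
merge 10/27 + 17/27 → 1
L = 5/54 + 10/27 + 17/27 + 1 = 113/54 ≈ 2.093 bits/symbol.

2.093 bits/symbol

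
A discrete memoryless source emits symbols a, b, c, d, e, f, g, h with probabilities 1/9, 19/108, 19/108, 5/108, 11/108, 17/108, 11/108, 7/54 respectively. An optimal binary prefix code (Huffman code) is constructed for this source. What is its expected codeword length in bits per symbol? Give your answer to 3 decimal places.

2.972 bits/symbol

Repeatedly combine the two least-probable nodes; the expected code length is the sum of the merged weights.
merge 5/108 + 11/108 → 4/27
merge 11/108 + 1/9 → 23/108
merge 7/54 + 4/27 → 5/18
merge 17/108 + 19/108 → 1/3
merge 19/108 + 23/108 → 7/18
merge 5/18 + 1/3 → 11/18
merge 7/18 + 11/18 → 1
L = 4/27 + 23/108 + 5/18 + 1/3 + 7/18 + 11/18 + 1 = 107/36 ≈ 2.972 bits/symbol.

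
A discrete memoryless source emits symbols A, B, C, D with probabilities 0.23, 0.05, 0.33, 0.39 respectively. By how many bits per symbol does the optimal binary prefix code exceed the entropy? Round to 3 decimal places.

Entropy H = −Σ p log₂ p ≈ 1.7614 bits.
Huffman merges: 1/20+23/100→7/25; 7/25+33/100→61/100; 39/100+61/100→1. L = 189/100 ≈ 1.8900.
L − H = 1.8900 − 1.7614 = 0.129 bits.

0.129 bits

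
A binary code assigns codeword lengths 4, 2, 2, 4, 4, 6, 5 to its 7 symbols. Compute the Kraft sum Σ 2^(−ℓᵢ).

With common denominator 2^6 = 64: Σ 2^(−ℓᵢ) = 4/64 + 16/64 + 16/64 + 4/64 + 4/64 + 1/64 + 2/64 = 47/64 = 0.734375.

0.734375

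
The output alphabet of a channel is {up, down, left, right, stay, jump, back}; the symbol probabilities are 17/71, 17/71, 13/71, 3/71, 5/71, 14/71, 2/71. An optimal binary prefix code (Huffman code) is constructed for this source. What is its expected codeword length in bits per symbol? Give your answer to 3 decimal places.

Repeatedly combine the two least-probable nodes; the expected code length is the sum of the merged weights.
merge 2/71 + 3/71 → 5/71
merge 5/71 + 5/71 → 10/71
merge 10/71 + 13/71 → 23/71
merge 14/71 + 17/71 → 31/71
merge 17/71 + 23/71 → 40/71
merge 31/71 + 40/71 → 1
L = 5/71 + 10/71 + 23/71 + 31/71 + 40/71 + 1 = 180/71 ≈ 2.535 bits/symbol.

2.535 bits/symbol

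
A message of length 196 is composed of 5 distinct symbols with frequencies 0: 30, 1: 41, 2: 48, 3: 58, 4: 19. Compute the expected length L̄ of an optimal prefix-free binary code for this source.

2.25 bits/symbol

Probabilities are the counts divided by 196.
Repeatedly combine the two least-probable nodes; the expected code length is the sum of the merged weights.
merge 19/196 + 15/98 → 1/4
merge 41/196 + 12/49 → 89/196
merge 1/4 + 29/98 → 107/196
merge 89/196 + 107/196 → 1
L = 1/4 + 89/196 + 107/196 + 1 = 9/4 = 2.25 bits/symbol.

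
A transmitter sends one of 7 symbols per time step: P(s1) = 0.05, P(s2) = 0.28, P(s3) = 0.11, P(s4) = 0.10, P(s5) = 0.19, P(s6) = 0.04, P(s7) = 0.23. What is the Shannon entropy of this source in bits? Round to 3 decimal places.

2.541 bits

H = −Σ pᵢ log₂ pᵢ.
−0.05·log₂(0.05) = 0.2161
−0.28·log₂(0.28) = 0.5142
−0.11·log₂(0.11) = 0.3503
−0.10·log₂(0.10) = 0.3322
−0.19·log₂(0.19) = 0.4552
−0.04·log₂(0.04) = 0.1858
−0.23·log₂(0.23) = 0.4877
Sum ≈ 2.5414 → 2.541 bits.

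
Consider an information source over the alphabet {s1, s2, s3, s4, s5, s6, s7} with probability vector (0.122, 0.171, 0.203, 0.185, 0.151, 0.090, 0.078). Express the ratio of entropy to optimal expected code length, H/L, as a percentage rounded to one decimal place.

Entropy H = −Σ p log₂ p ≈ 2.7349 bits.
Huffman merges: 39/500+9/100→21/125; 61/500+151/1000→273/1000; 21/125+171/1000→339/1000; 37/200+203/1000→97/250; 273/1000+339/1000→153/250; 97/250+153/250→1. L = 139/50 ≈ 2.7800.
Efficiency = H/L = 2.7349/2.7800 = 98.4%.

98.4%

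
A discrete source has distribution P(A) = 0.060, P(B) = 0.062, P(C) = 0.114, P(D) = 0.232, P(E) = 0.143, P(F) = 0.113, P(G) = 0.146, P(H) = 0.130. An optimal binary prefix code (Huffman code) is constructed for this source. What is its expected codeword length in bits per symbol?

Repeatedly combine the two least-probable nodes; the expected code length is the sum of the merged weights.
merge 3/50 + 31/500 → 61/500
merge 113/1000 + 57/500 → 227/1000
merge 61/500 + 13/100 → 63/250
merge 143/1000 + 73/500 → 289/1000
merge 227/1000 + 29/125 → 459/1000
merge 63/250 + 289/1000 → 541/1000
merge 459/1000 + 541/1000 → 1
L = 61/500 + 227/1000 + 63/250 + 289/1000 + 459/1000 + 541/1000 + 1 = 289/100 = 2.89 bits/symbol.

2.89 bits/symbol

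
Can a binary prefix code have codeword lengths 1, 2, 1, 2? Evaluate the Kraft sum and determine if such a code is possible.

With common denominator 2^2 = 4: Σ 2^(−ℓᵢ) = 2/4 + 1/4 + 2/4 + 1/4 = 6/4 = 1.5.
Kraft's inequality requires Σ ≤ 1; here Σ = 1.5 > 1, so no such prefix code exists.

1.5; no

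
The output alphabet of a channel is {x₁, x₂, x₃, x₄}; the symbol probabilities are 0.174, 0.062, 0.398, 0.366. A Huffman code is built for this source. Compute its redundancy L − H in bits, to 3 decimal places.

Entropy H = −Σ p log₂ p ≈ 1.7474 bits.
Huffman merges: 31/500+87/500→59/250; 59/250+183/500→301/500; 199/500+301/500→1. L = 919/500 ≈ 1.8380.
L − H = 1.8380 − 1.7474 = 0.091 bits.

0.091 bits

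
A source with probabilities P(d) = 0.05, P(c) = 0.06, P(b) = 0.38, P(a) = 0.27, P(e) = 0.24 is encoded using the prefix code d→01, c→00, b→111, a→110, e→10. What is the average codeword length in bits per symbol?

2.65 bits/symbol

L̄ = Σ pᵢ·ℓᵢ = 0.05·2 + 0.06·2 + 0.38·3 + 0.27·3 + 0.24·2 = 2.65 bits/symbol.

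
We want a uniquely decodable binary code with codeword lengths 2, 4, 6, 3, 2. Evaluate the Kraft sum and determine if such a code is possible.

With common denominator 2^6 = 64: Σ 2^(−ℓᵢ) = 16/64 + 4/64 + 1/64 + 8/64 + 16/64 = 45/64 = 0.703125.
Kraft's inequality requires Σ ≤ 1; here Σ = 0.703125 ≤ 1, so such a prefix code exists.

0.703125; yes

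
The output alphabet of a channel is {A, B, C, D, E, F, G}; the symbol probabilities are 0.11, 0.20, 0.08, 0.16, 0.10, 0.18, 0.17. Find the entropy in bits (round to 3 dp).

H = −Σ pᵢ log₂ pᵢ.
−0.11·log₂(0.11) = 0.3503
−0.20·log₂(0.20) = 0.4644
−0.08·log₂(0.08) = 0.2915
−0.16·log₂(0.16) = 0.4230
−0.10·log₂(0.10) = 0.3322
−0.18·log₂(0.18) = 0.4453
−0.17·log₂(0.17) = 0.4346
Sum ≈ 2.7413 → 2.741 bits.

2.741 bits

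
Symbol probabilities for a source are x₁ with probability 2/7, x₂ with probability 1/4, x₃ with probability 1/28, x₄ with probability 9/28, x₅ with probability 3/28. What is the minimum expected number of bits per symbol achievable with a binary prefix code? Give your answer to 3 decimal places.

2.143 bits/symbol

Repeatedly combine the two least-probable nodes; the expected code length is the sum of the merged weights.
merge 1/28 + 3/28 → 1/7
merge 1/7 + 1/4 → 11/28
merge 2/7 + 9/28 → 17/28
merge 11/28 + 17/28 → 1
L = 1/7 + 11/28 + 17/28 + 1 = 15/7 ≈ 2.143 bits/symbol.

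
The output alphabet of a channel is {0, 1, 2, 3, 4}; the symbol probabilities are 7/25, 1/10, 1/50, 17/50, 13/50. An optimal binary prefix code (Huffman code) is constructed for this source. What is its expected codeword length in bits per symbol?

2.12 bits/symbol

Repeatedly combine the two least-probable nodes; the expected code length is the sum of the merged weights.
merge 1/50 + 1/10 → 3/25
merge 3/25 + 13/50 → 19/50
merge 7/25 + 17/50 → 31/50
merge 19/50 + 31/50 → 1
L = 3/25 + 19/50 + 31/50 + 1 = 53/25 = 2.12 bits/symbol.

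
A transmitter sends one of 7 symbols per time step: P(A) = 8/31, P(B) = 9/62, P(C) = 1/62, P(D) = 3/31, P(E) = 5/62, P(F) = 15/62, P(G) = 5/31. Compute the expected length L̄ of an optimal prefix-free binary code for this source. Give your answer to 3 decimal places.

Repeatedly combine the two least-probable nodes; the expected code length is the sum of the merged weights.
merge 1/62 + 5/62 → 3/31
merge 3/31 + 3/31 → 6/31
merge 9/62 + 5/31 → 19/62
merge 6/31 + 15/62 → 27/62
merge 8/31 + 19/62 → 35/62
merge 27/62 + 35/62 → 1
L = 3/31 + 6/31 + 19/62 + 27/62 + 35/62 + 1 = 161/62 ≈ 2.597 bits/symbol.

2.597 bits/symbol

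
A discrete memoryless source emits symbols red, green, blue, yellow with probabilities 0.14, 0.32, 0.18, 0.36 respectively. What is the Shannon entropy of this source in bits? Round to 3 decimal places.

1.899 bits

H = −Σ pᵢ log₂ pᵢ.
−0.14·log₂(0.14) = 0.3971
−0.32·log₂(0.32) = 0.5260
−0.18·log₂(0.18) = 0.4453
−0.36·log₂(0.36) = 0.5306
Sum ≈ 1.8991 → 1.899 bits.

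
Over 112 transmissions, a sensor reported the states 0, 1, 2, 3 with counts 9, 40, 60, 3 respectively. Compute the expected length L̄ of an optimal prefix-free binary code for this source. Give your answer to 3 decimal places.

1.571 bits/symbol

Probabilities are the counts divided by 112.
Repeatedly combine the two least-probable nodes; the expected code length is the sum of the merged weights.
merge 3/112 + 9/112 → 3/28
merge 3/28 + 5/14 → 13/28
merge 13/28 + 15/28 → 1
L = 3/28 + 13/28 + 1 = 11/7 ≈ 1.571 bits/symbol.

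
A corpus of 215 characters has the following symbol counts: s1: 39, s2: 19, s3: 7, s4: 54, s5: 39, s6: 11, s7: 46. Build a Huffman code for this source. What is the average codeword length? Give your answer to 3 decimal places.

Probabilities are the counts divided by 215.
Repeatedly combine the two least-probable nodes; the expected code length is the sum of the merged weights.
merge 7/215 + 11/215 → 18/215
merge 18/215 + 19/215 → 37/215
merge 37/215 + 39/215 → 76/215
merge 39/215 + 46/215 → 17/43
merge 54/215 + 76/215 → 26/43
merge 17/43 + 26/43 → 1
L = 18/215 + 37/215 + 76/215 + 17/43 + 26/43 + 1 = 561/215 ≈ 2.609 bits/symbol.

2.609 bits/symbol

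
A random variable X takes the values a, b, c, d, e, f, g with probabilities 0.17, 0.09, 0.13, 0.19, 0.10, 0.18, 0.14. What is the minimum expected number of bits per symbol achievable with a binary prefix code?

Repeatedly combine the two least-probable nodes; the expected code length is the sum of the merged weights.
merge 9/100 + 1/10 → 19/100
merge 13/100 + 7/50 → 27/100
merge 17/100 + 9/50 → 7/20
merge 19/100 + 19/100 → 19/50
merge 27/100 + 7/20 → 31/50
merge 19/50 + 31/50 → 1
L = 19/100 + 27/100 + 7/20 + 19/50 + 31/50 + 1 = 281/100 = 2.81 bits/symbol.

2.81 bits/symbol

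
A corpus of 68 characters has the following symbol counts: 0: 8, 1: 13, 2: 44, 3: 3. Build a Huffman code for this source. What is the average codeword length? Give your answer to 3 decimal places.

Probabilities are the counts divided by 68.
Repeatedly combine the two least-probable nodes; the expected code length is the sum of the merged weights.
merge 3/68 + 2/17 → 11/68
merge 11/68 + 13/68 → 6/17
merge 6/17 + 11/17 → 1
L = 11/68 + 6/17 + 1 = 103/68 ≈ 1.515 bits/symbol.

1.515 bits/symbol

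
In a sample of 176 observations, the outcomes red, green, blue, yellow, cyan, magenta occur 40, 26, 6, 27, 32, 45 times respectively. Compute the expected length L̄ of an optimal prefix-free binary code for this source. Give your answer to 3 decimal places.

2.517 bits/symbol

Probabilities are the counts divided by 176.
Repeatedly combine the two least-probable nodes; the expected code length is the sum of the merged weights.
merge 3/88 + 13/88 → 2/11
merge 27/176 + 2/11 → 59/176
merge 2/11 + 5/22 → 9/22
merge 45/176 + 59/176 → 13/22
merge 9/22 + 13/22 → 1
L = 2/11 + 59/176 + 9/22 + 13/22 + 1 = 443/176 ≈ 2.517 bits/symbol.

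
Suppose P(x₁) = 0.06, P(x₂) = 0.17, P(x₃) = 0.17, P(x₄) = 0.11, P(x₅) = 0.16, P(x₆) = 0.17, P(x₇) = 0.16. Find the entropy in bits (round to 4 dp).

2.7436 bits

H = −Σ pᵢ log₂ pᵢ.
−0.06·log₂(0.06) = 0.2435
−0.17·log₂(0.17) = 0.4346
−0.17·log₂(0.17) = 0.4346
−0.11·log₂(0.11) = 0.3503
−0.16·log₂(0.16) = 0.4230
−0.17·log₂(0.17) = 0.4346
−0.16·log₂(0.16) = 0.4230
Sum ≈ 2.7436 → 2.7436 bits.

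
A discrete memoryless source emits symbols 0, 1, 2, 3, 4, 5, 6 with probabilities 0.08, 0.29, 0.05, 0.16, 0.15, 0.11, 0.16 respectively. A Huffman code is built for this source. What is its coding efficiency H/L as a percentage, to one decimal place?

Entropy H = −Σ p log₂ p ≈ 2.6324 bits.
Huffman merges: 1/20+2/25→13/100; 11/100+13/100→6/25; 3/20+4/25→31/100; 4/25+6/25→2/5; 29/100+31/100→3/5; 2/5+3/5→1. L = 67/25 ≈ 2.6800.
Efficiency = H/L = 2.6324/2.6800 = 98.2%.

98.2%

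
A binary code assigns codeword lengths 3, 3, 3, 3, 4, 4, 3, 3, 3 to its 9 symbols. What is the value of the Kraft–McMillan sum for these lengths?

1

With common denominator 2^4 = 16: Σ 2^(−ℓᵢ) = 2/16 + 2/16 + 2/16 + 2/16 + 1/16 + 1/16 + 2/16 + 2/16 + 2/16 = 16/16 = 1.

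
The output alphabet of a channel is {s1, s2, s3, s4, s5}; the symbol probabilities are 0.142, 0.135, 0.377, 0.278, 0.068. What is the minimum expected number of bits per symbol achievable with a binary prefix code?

2.171 bits/symbol

Repeatedly combine the two least-probable nodes; the expected code length is the sum of the merged weights.
merge 17/250 + 27/200 → 203/1000
merge 71/500 + 203/1000 → 69/200
merge 139/500 + 69/200 → 623/1000
merge 377/1000 + 623/1000 → 1
L = 203/1000 + 69/200 + 623/1000 + 1 = 2171/1000 = 2.171 bits/symbol.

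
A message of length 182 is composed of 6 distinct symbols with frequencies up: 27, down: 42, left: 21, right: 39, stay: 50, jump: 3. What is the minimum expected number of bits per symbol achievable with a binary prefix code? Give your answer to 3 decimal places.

Probabilities are the counts divided by 182.
Repeatedly combine the two least-probable nodes; the expected code length is the sum of the merged weights.
merge 3/182 + 3/26 → 12/91
merge 12/91 + 27/182 → 51/182
merge 3/14 + 3/13 → 81/182
merge 25/91 + 51/182 → 101/182
merge 81/182 + 101/182 → 1
L = 12/91 + 51/182 + 81/182 + 101/182 + 1 = 439/182 ≈ 2.412 bits/symbol.

2.412 bits/symbol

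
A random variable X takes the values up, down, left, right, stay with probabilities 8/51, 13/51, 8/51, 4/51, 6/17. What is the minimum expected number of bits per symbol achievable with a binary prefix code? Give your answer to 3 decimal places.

2.235 bits/symbol

Repeatedly combine the two least-probable nodes; the expected code length is the sum of the merged weights.
merge 4/51 + 8/51 → 4/17
merge 8/51 + 4/17 → 20/51
merge 13/51 + 6/17 → 31/51
merge 20/51 + 31/51 → 1
L = 4/17 + 20/51 + 31/51 + 1 = 38/17 ≈ 2.235 bits/symbol.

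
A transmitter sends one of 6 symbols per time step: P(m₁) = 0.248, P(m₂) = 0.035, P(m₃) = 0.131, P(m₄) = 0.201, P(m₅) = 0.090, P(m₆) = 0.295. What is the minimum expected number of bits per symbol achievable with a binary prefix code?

Repeatedly combine the two least-probable nodes; the expected code length is the sum of the merged weights.
merge 7/200 + 9/100 → 1/8
merge 1/8 + 131/1000 → 32/125
merge 201/1000 + 31/125 → 449/1000
merge 32/125 + 59/200 → 551/1000
merge 449/1000 + 551/1000 → 1
L = 1/8 + 32/125 + 449/1000 + 551/1000 + 1 = 2381/1000 = 2.381 bits/symbol.

2.381 bits/symbol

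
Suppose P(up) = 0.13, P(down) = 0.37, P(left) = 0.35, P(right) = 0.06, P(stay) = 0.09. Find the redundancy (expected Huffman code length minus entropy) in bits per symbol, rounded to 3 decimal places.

0.060 bits

Entropy H = −Σ p log₂ p ≈ 1.9997 bits.
Huffman merges: 3/50+9/100→3/20; 13/100+3/20→7/25; 7/25+7/20→63/100; 37/100+63/100→1. L = 103/50 ≈ 2.0600.
L − H = 2.0600 − 1.9997 = 0.060 bits.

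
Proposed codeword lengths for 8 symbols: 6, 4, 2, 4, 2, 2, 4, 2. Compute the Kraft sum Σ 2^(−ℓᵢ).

1.203125

With common denominator 2^6 = 64: Σ 2^(−ℓᵢ) = 1/64 + 4/64 + 16/64 + 4/64 + 16/64 + 16/64 + 4/64 + 16/64 = 77/64 = 1.203125.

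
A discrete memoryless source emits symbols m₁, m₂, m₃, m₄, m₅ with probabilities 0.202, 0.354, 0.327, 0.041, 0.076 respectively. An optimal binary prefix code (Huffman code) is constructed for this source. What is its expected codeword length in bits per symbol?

Repeatedly combine the two least-probable nodes; the expected code length is the sum of the merged weights.
merge 41/1000 + 19/250 → 117/1000
merge 117/1000 + 101/500 → 319/1000
merge 319/1000 + 327/1000 → 323/500
merge 177/500 + 323/500 → 1
L = 117/1000 + 319/1000 + 323/500 + 1 = 1041/500 = 2.082 bits/symbol.

2.082 bits/symbol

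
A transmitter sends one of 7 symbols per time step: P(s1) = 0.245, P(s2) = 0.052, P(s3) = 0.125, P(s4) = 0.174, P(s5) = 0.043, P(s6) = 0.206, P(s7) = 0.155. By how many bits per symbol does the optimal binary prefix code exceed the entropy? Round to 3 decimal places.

Entropy H = −Σ p log₂ p ≈ 2.6145 bits.
Huffman merges: 43/1000+13/250→19/200; 19/200+1/8→11/50; 31/200+87/500→329/1000; 103/500+11/50→213/500; 49/200+329/1000→287/500; 213/500+287/500→1. L = 661/250 ≈ 2.6440.
L − H = 2.6440 − 2.6145 = 0.029 bits.

0.029 bits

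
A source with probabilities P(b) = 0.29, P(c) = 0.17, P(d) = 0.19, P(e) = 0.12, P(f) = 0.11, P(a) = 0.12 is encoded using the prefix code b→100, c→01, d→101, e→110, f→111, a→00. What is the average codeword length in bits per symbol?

2.71 bits/symbol

L̄ = Σ pᵢ·ℓᵢ = 0.29·3 + 0.17·2 + 0.19·3 + 0.12·3 + 0.11·3 + 0.12·2 = 2.71 bits/symbol.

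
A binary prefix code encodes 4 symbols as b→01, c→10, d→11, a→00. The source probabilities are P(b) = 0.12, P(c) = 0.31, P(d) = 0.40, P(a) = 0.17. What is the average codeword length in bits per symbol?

2 bits/symbol

L̄ = Σ pᵢ·ℓᵢ = 0.12·2 + 0.31·2 + 0.40·2 + 0.17·2 = 2 bits/symbol.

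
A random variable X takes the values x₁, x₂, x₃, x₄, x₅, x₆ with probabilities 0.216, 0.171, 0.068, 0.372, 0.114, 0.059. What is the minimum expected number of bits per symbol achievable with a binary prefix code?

2.368 bits/symbol

Repeatedly combine the two least-probable nodes; the expected code length is the sum of the merged weights.
merge 59/1000 + 17/250 → 127/1000
merge 57/500 + 127/1000 → 241/1000
merge 171/1000 + 27/125 → 387/1000
merge 241/1000 + 93/250 → 613/1000
merge 387/1000 + 613/1000 → 1
L = 127/1000 + 241/1000 + 387/1000 + 613/1000 + 1 = 296/125 = 2.368 bits/symbol.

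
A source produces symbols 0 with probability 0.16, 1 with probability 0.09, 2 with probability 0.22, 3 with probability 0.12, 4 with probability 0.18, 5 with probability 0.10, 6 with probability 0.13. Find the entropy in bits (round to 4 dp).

H = −Σ pᵢ log₂ pᵢ.
−0.16·log₂(0.16) = 0.4230
−0.09·log₂(0.09) = 0.3127
−0.22·log₂(0.22) = 0.4806
−0.12·log₂(0.12) = 0.3671
−0.18·log₂(0.18) = 0.4453
−0.10·log₂(0.10) = 0.3322
−0.13·log₂(0.13) = 0.3826
Sum ≈ 2.7435 → 2.7435 bits.

2.7435 bits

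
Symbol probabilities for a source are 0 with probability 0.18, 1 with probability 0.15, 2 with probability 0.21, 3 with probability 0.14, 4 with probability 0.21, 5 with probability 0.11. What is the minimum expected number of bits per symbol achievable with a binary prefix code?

Repeatedly combine the two least-probable nodes; the expected code length is the sum of the merged weights.
merge 11/100 + 7/50 → 1/4
merge 3/20 + 9/50 → 33/100
merge 21/100 + 21/100 → 21/50
merge 1/4 + 33/100 → 29/50
merge 21/50 + 29/50 → 1
L = 1/4 + 33/100 + 21/50 + 29/50 + 1 = 129/50 = 2.58 bits/symbol.

2.58 bits/symbol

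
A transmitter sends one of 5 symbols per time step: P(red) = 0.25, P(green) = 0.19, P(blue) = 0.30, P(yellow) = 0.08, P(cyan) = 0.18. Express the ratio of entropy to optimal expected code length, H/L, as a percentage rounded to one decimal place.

Entropy H = −Σ p log₂ p ≈ 2.2131 bits.
Huffman merges: 2/25+9/50→13/50; 19/100+1/4→11/25; 13/50+3/10→14/25; 11/25+14/25→1. L = 113/50 ≈ 2.2600.
Efficiency = H/L = 2.2131/2.2600 = 97.9%.

97.9%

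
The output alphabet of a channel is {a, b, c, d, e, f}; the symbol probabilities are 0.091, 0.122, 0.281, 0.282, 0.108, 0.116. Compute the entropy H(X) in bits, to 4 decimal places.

H = −Σ pᵢ log₂ pᵢ.
−0.091·log₂(0.091) = 0.3147
−0.122·log₂(0.122) = 0.3703
−0.281·log₂(0.281) = 0.5146
−0.282·log₂(0.282) = 0.5150
−0.108·log₂(0.108) = 0.3468
−0.116·log₂(0.116) = 0.3605
Sum ≈ 2.4218 → 2.4218 bits.

2.4218 bits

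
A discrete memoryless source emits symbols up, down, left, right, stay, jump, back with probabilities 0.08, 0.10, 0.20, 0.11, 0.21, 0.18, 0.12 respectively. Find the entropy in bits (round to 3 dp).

2.724 bits

H = −Σ pᵢ log₂ pᵢ.
−0.08·log₂(0.08) = 0.2915
−0.10·log₂(0.10) = 0.3322
−0.20·log₂(0.20) = 0.4644
−0.11·log₂(0.11) = 0.3503
−0.21·log₂(0.21) = 0.4728
−0.18·log₂(0.18) = 0.4453
−0.12·log₂(0.12) = 0.3671
Sum ≈ 2.7236 → 2.724 bits.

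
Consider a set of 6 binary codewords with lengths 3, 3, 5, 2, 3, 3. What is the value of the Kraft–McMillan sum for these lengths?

0.78125

With common denominator 2^5 = 32: Σ 2^(−ℓᵢ) = 4/32 + 4/32 + 1/32 + 8/32 + 4/32 + 4/32 = 25/32 = 0.78125.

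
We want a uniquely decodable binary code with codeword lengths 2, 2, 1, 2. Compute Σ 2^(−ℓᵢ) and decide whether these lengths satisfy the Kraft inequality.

1.25; no

With common denominator 2^2 = 4: Σ 2^(−ℓᵢ) = 1/4 + 1/4 + 2/4 + 1/4 = 5/4 = 1.25.
Kraft's inequality requires Σ ≤ 1; here Σ = 1.25 > 1, so no such prefix code exists.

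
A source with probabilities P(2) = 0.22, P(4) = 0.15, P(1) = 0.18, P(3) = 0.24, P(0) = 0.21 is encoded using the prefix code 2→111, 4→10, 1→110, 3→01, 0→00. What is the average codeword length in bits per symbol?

L̄ = Σ pᵢ·ℓᵢ = 0.22·3 + 0.15·2 + 0.18·3 + 0.24·2 + 0.21·2 = 2.4 bits/symbol.

2.4 bits/symbol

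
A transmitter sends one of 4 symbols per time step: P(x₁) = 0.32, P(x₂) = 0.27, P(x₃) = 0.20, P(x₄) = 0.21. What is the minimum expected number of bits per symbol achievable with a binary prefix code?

2 bits/symbol

Repeatedly combine the two least-probable nodes; the expected code length is the sum of the merged weights.
merge 1/5 + 21/100 → 41/100
merge 27/100 + 8/25 → 59/100
merge 41/100 + 59/100 → 1
L = 41/100 + 59/100 + 1 = 2 bits/symbol.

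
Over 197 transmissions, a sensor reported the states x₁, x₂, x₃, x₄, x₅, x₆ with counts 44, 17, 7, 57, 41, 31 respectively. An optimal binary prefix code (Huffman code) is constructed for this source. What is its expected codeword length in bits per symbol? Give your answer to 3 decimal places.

2.401 bits/symbol

Probabilities are the counts divided by 197.
Repeatedly combine the two least-probable nodes; the expected code length is the sum of the merged weights.
merge 7/197 + 17/197 → 24/197
merge 24/197 + 31/197 → 55/197
merge 41/197 + 44/197 → 85/197
merge 55/197 + 57/197 → 112/197
merge 85/197 + 112/197 → 1
L = 24/197 + 55/197 + 85/197 + 112/197 + 1 = 473/197 ≈ 2.401 bits/symbol.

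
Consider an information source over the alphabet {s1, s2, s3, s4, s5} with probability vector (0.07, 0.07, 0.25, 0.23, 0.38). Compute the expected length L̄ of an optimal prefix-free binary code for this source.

Repeatedly combine the two least-probable nodes; the expected code length is the sum of the merged weights.
merge 7/100 + 7/100 → 7/50
merge 7/50 + 23/100 → 37/100
merge 1/4 + 37/100 → 31/50
merge 19/50 + 31/50 → 1
L = 7/50 + 37/100 + 31/50 + 1 = 213/100 = 2.13 bits/symbol.

2.13 bits/symbol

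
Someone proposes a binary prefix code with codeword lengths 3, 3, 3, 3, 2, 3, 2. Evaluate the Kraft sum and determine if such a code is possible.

With common denominator 2^3 = 8: Σ 2^(−ℓᵢ) = 1/8 + 1/8 + 1/8 + 1/8 + 2/8 + 1/8 + 2/8 = 9/8 = 1.125.
Kraft's inequality requires Σ ≤ 1; here Σ = 1.125 > 1, so no such prefix code exists.

1.125; no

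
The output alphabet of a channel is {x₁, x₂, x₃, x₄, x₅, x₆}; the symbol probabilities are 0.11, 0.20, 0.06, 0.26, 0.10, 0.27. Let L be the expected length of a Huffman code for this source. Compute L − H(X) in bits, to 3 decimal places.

0.024 bits

Entropy H = −Σ p log₂ p ≈ 2.4057 bits.
Huffman merges: 3/50+1/10→4/25; 11/100+4/25→27/100; 1/5+13/50→23/50; 27/100+27/100→27/50; 23/50+27/50→1. L = 243/100 ≈ 2.4300.
L − H = 2.4300 − 2.4057 = 0.024 bits.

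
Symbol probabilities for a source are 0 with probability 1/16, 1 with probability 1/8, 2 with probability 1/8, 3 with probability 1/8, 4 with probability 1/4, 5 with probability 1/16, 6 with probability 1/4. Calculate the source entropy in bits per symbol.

Each probability is a power of 1/2, so log₂(1/p) is an integer.
H = Σ p·log₂(1/p) = 1/16·4 + 1/8·3 + 1/8·3 + 1/8·3 + 1/4·2 + 1/16·4 + 1/4·2 = 2.625 bits.

2.625 bits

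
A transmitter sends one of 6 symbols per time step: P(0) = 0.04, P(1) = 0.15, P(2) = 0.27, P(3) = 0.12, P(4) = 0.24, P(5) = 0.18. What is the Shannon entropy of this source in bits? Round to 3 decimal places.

2.413 bits

H = −Σ pᵢ log₂ pᵢ.
−0.04·log₂(0.04) = 0.1858
−0.15·log₂(0.15) = 0.4105
−0.27·log₂(0.27) = 0.5100
−0.12·log₂(0.12) = 0.3671
−0.24·log₂(0.24) = 0.4941
−0.18·log₂(0.18) = 0.4453
Sum ≈ 2.4128 → 2.413 bits.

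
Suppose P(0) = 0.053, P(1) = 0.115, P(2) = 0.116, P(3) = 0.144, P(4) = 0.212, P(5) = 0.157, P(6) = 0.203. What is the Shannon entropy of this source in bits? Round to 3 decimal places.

2.707 bits

H = −Σ pᵢ log₂ pᵢ.
−0.053·log₂(0.053) = 0.2246
−0.115·log₂(0.115) = 0.3588
−0.116·log₂(0.116) = 0.3605
−0.144·log₂(0.144) = 0.4026
−0.212·log₂(0.212) = 0.4744
−0.157·log₂(0.157) = 0.4194
−0.203·log₂(0.203) = 0.4670
Sum ≈ 2.7073 → 2.707 bits.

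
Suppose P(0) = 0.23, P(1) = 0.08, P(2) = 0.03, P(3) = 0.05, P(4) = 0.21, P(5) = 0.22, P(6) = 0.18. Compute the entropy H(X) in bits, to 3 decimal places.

H = −Σ pᵢ log₂ pᵢ.
−0.23·log₂(0.23) = 0.4877
−0.08·log₂(0.08) = 0.2915
−0.03·log₂(0.03) = 0.1518
−0.05·log₂(0.05) = 0.2161
−0.21·log₂(0.21) = 0.4728
−0.22·log₂(0.22) = 0.4806
−0.18·log₂(0.18) = 0.4453
Sum ≈ 2.5457 → 2.546 bits.

2.546 bits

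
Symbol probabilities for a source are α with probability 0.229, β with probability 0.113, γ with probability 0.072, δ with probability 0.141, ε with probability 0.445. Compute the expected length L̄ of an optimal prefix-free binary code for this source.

Repeatedly combine the two least-probable nodes; the expected code length is the sum of the merged weights.
merge 9/125 + 113/1000 → 37/200
merge 141/1000 + 37/200 → 163/500
merge 229/1000 + 163/500 → 111/200
merge 89/200 + 111/200 → 1
L = 37/200 + 163/500 + 111/200 + 1 = 1033/500 = 2.066 bits/symbol.

2.066 bits/symbol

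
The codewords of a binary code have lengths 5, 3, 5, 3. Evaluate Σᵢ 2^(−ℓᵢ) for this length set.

0.3125

With common denominator 2^5 = 32: Σ 2^(−ℓᵢ) = 1/32 + 4/32 + 1/32 + 4/32 = 10/32 = 0.3125.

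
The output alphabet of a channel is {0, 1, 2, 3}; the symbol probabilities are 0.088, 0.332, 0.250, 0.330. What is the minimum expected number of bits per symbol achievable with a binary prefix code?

Repeatedly combine the two least-probable nodes; the expected code length is the sum of the merged weights.
merge 11/125 + 1/4 → 169/500
merge 33/100 + 83/250 → 331/500
merge 169/500 + 331/500 → 1
L = 169/500 + 331/500 + 1 = 2 bits/symbol.

2 bits/symbol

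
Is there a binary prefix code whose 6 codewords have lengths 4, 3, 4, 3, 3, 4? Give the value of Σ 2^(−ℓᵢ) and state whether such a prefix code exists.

0.5625; yes

With common denominator 2^4 = 16: Σ 2^(−ℓᵢ) = 1/16 + 2/16 + 1/16 + 2/16 + 2/16 + 1/16 = 9/16 = 0.5625.
Kraft's inequality requires Σ ≤ 1; here Σ = 0.5625 ≤ 1, so such a prefix code exists.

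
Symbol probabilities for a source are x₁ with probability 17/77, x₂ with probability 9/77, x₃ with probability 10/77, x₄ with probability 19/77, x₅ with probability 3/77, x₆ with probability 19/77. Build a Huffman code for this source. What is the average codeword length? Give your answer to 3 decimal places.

2.442 bits/symbol

Repeatedly combine the two least-probable nodes; the expected code length is the sum of the merged weights.
merge 3/77 + 9/77 → 12/77
merge 10/77 + 12/77 → 2/7
merge 17/77 + 19/77 → 36/77
merge 19/77 + 2/7 → 41/77
merge 36/77 + 41/77 → 1
L = 12/77 + 2/7 + 36/77 + 41/77 + 1 = 188/77 ≈ 2.442 bits/symbol.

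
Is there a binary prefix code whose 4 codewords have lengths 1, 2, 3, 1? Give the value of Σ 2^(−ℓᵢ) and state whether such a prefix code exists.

With common denominator 2^3 = 8: Σ 2^(−ℓᵢ) = 4/8 + 2/8 + 1/8 + 4/8 = 11/8 = 1.375.
Kraft's inequality requires Σ ≤ 1; here Σ = 1.375 > 1, so no such prefix code exists.

1.375; no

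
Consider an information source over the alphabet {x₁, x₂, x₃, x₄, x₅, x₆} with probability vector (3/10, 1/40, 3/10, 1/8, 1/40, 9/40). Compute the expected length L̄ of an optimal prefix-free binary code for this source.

Repeatedly combine the two least-probable nodes; the expected code length is the sum of the merged weights.
merge 1/40 + 1/40 → 1/20
merge 1/20 + 1/8 → 7/40
merge 7/40 + 9/40 → 2/5
merge 3/10 + 3/10 → 3/5
merge 2/5 + 3/5 → 1
L = 1/20 + 7/40 + 2/5 + 3/5 + 1 = 89/40 = 2.225 bits/symbol.

2.225 bits/symbol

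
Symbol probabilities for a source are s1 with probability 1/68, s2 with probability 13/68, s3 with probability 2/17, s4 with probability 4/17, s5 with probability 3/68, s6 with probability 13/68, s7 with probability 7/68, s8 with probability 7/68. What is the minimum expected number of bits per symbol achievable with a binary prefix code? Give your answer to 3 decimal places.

Repeatedly combine the two least-probable nodes; the expected code length is the sum of the merged weights.
merge 1/68 + 3/68 → 1/17
merge 1/17 + 7/68 → 11/68
merge 7/68 + 2/17 → 15/68
merge 11/68 + 13/68 → 6/17
merge 13/68 + 15/68 → 7/17
merge 4/17 + 6/17 → 10/17
merge 7/17 + 10/17 → 1
L = 1/17 + 11/68 + 15/68 + 6/17 + 7/17 + 10/17 + 1 = 95/34 ≈ 2.794 bits/symbol.

2.794 bits/symbol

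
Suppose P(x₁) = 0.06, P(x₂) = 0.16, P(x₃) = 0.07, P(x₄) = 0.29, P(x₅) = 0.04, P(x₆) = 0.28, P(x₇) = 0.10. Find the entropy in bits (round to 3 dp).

H = −Σ pᵢ log₂ pᵢ.
−0.06·log₂(0.06) = 0.2435
−0.16·log₂(0.16) = 0.4230
−0.07·log₂(0.07) = 0.2686
−0.29·log₂(0.29) = 0.5179
−0.04·log₂(0.04) = 0.1858
−0.28·log₂(0.28) = 0.5142
−0.10·log₂(0.10) = 0.3322
Sum ≈ 2.4852 → 2.485 bits.

2.485 bits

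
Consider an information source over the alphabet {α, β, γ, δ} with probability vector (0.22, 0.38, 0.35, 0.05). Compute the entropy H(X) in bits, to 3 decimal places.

H = −Σ pᵢ log₂ pᵢ.
−0.22·log₂(0.22) = 0.4806
−0.38·log₂(0.38) = 0.5305
−0.35·log₂(0.35) = 0.5301
−0.05·log₂(0.05) = 0.2161
Sum ≈ 1.7572 → 1.757 bits.

1.757 bits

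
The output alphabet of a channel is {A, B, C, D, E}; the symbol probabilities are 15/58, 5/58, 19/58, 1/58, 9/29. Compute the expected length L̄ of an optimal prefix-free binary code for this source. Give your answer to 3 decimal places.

Repeatedly combine the two least-probable nodes; the expected code length is the sum of the merged weights.
merge 1/58 + 5/58 → 3/29
merge 3/29 + 15/58 → 21/58
merge 9/29 + 19/58 → 37/58
merge 21/58 + 37/58 → 1
L = 3/29 + 21/58 + 37/58 + 1 = 61/29 ≈ 2.103 bits/symbol.

2.103 bits/symbol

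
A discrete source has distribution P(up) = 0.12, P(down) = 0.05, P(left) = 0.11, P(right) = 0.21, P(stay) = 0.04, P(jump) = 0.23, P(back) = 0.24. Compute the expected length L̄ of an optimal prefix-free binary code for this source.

Repeatedly combine the two least-probable nodes; the expected code length is the sum of the merged weights.
merge 1/25 + 1/20 → 9/100
merge 9/100 + 11/100 → 1/5
merge 3/25 + 1/5 → 8/25
merge 21/100 + 23/100 → 11/25
merge 6/25 + 8/25 → 14/25
merge 11/25 + 14/25 → 1
L = 9/100 + 1/5 + 8/25 + 11/25 + 14/25 + 1 = 261/100 = 2.61 bits/symbol.

2.61 bits/symbol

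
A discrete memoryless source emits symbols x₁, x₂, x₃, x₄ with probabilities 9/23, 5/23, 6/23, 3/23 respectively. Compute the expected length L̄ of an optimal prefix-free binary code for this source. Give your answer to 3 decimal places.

Repeatedly combine the two least-probable nodes; the expected code length is the sum of the merged weights.
merge 3/23 + 5/23 → 8/23
merge 6/23 + 8/23 → 14/23
merge 9/23 + 14/23 → 1
L = 8/23 + 14/23 + 1 = 45/23 ≈ 1.957 bits/symbol.

1.957 bits/symbol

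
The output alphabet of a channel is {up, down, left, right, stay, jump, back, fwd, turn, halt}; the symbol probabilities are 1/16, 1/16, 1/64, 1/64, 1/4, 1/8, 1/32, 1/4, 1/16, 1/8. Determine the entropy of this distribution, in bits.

2.84375 bits

Each probability is a power of 1/2, so log₂(1/p) is an integer.
H = Σ p·log₂(1/p) = 1/16·4 + 1/16·4 + 1/64·6 + 1/64·6 + 1/4·2 + 1/8·3 + 1/32·5 + 1/4·2 + 1/16·4 + 1/8·3 = 2.84375 bits.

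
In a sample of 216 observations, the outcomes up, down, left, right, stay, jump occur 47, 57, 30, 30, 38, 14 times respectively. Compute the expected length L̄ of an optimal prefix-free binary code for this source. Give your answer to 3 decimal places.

2.519 bits/symbol

Probabilities are the counts divided by 216.
Repeatedly combine the two least-probable nodes; the expected code length is the sum of the merged weights.
merge 7/108 + 5/36 → 11/54
merge 5/36 + 19/108 → 17/54
merge 11/54 + 47/216 → 91/216
merge 19/72 + 17/54 → 125/216
merge 91/216 + 125/216 → 1
L = 11/54 + 17/54 + 91/216 + 125/216 + 1 = 68/27 ≈ 2.519 bits/symbol.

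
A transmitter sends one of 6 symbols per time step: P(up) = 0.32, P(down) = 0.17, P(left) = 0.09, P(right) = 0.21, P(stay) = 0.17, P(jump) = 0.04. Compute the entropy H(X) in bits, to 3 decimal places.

H = −Σ pᵢ log₂ pᵢ.
−0.32·log₂(0.32) = 0.5260
−0.17·log₂(0.17) = 0.4346
−0.09·log₂(0.09) = 0.3127
−0.21·log₂(0.21) = 0.4728
−0.17·log₂(0.17) = 0.4346
−0.04·log₂(0.04) = 0.1858
Sum ≈ 2.3664 → 2.366 bits.

2.366 bits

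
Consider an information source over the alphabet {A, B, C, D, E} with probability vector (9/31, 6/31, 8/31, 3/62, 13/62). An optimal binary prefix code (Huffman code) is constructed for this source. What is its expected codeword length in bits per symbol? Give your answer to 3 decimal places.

Repeatedly combine the two least-probable nodes; the expected code length is the sum of the merged weights.
merge 3/62 + 6/31 → 15/62
merge 13/62 + 15/62 → 14/31
merge 8/31 + 9/31 → 17/31
merge 14/31 + 17/31 → 1
L = 15/62 + 14/31 + 17/31 + 1 = 139/62 ≈ 2.242 bits/symbol.

2.242 bits/symbol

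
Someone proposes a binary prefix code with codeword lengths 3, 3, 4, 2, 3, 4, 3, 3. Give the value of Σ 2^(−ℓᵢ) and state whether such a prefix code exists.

1; yes

With common denominator 2^4 = 16: Σ 2^(−ℓᵢ) = 2/16 + 2/16 + 1/16 + 4/16 + 2/16 + 1/16 + 2/16 + 2/16 = 16/16 = 1.
Kraft's inequality requires Σ ≤ 1; here Σ = 1 ≤ 1, so such a prefix code exists.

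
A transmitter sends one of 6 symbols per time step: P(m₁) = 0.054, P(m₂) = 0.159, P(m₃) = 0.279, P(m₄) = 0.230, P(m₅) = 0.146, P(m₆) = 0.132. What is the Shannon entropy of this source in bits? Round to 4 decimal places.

H = −Σ pᵢ log₂ pᵢ.
−0.054·log₂(0.054) = 0.2274
−0.159·log₂(0.159) = 0.4218
−0.279·log₂(0.279) = 0.5138
−0.230·log₂(0.230) = 0.4877
−0.146·log₂(0.146) = 0.4053
−0.132·log₂(0.132) = 0.3856
Sum ≈ 2.4416 → 2.4416 bits.

2.4416 bits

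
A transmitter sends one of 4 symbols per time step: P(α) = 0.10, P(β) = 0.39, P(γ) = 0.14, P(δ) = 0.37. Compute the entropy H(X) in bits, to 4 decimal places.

1.7898 bits

H = −Σ pᵢ log₂ pᵢ.
−0.10·log₂(0.10) = 0.3322
−0.39·log₂(0.39) = 0.5298
−0.14·log₂(0.14) = 0.3971
−0.37·log₂(0.37) = 0.5307
Sum ≈ 1.7898 → 1.7898 bits.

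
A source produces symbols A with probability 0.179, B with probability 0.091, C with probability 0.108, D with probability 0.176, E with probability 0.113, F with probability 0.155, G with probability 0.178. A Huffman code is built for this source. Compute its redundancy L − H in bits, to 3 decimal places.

Entropy H = −Σ p log₂ p ≈ 2.7624 bits.
Huffman merges: 91/1000+27/250→199/1000; 113/1000+31/200→67/250; 22/125+89/500→177/500; 179/1000+199/1000→189/500; 67/250+177/500→311/500; 189/500+311/500→1. L = 2821/1000 ≈ 2.8210.
L − H = 2.8210 − 2.7624 = 0.059 bits.

0.059 bits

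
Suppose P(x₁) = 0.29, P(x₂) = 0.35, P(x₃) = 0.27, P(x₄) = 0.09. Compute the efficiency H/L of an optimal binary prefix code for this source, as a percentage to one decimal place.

93.5%

Entropy H = −Σ p log₂ p ≈ 1.8707 bits.
Huffman merges: 9/100+27/100→9/25; 29/100+7/20→16/25; 9/25+16/25→1. L = 2 ≈ 2.0000.
Efficiency = H/L = 1.8707/2.0000 = 93.5%.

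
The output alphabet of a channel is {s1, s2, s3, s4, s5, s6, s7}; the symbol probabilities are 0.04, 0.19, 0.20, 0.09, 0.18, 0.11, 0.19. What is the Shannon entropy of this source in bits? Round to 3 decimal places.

2.669 bits

H = −Σ pᵢ log₂ pᵢ.
−0.04·log₂(0.04) = 0.1858
−0.19·log₂(0.19) = 0.4552
−0.20·log₂(0.20) = 0.4644
−0.09·log₂(0.09) = 0.3127
−0.18·log₂(0.18) = 0.4453
−0.11·log₂(0.11) = 0.3503
−0.19·log₂(0.19) = 0.4552
Sum ≈ 2.6688 → 2.669 bits.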